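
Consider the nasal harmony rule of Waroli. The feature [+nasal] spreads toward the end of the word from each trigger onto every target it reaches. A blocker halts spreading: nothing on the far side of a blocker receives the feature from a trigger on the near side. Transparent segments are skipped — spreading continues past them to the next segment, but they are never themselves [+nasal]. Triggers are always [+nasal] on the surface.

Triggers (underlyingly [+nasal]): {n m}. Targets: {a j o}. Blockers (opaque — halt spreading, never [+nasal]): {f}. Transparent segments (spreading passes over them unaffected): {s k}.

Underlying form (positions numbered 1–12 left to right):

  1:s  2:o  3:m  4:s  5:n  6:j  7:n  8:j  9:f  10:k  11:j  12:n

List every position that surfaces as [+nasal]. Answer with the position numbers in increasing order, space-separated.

From /m/ at 3 rightward: 4 /s/ transparent; 5 /n/ is itself a trigger — this domain ends here.
From /n/ at 5 rightward: 6 /j/ → [+nasal]; 7 /n/ is itself a trigger — this domain ends here.
From /n/ at 7 rightward: 8 /j/ → [+nasal]; 9 /f/ blocks.
From /n/ at 12 rightward: word edge.
Targets with no active source: positions 2 11 stay [-nasal].

3 5 6 7 8 12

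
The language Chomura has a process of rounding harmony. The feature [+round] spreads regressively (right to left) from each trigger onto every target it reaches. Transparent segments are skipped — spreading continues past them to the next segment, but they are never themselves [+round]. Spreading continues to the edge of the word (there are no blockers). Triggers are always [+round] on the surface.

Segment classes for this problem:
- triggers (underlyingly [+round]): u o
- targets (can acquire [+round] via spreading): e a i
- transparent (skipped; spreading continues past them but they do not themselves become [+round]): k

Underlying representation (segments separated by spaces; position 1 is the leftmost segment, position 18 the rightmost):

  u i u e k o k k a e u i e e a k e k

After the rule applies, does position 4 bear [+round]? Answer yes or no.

yes

From /u/ at 1 leftward: word edge.
From /u/ at 3 leftward: 2 /i/ → [+round]; 1 /u/ is itself a trigger — this domain ends here.
From /o/ at 6 leftward: 5 /k/ transparent; 4 /e/ → [+round]; 3 /u/ is itself a trigger — this domain ends here.
From /u/ at 11 leftward: 10 /e/ → [+round]; 9 /a/ → [+round]; 8 /k/ transparent; 7 /k/ transparent; 6 /o/ is itself a trigger — this domain ends here.
Targets with no active source: positions 12 13 14 15 17 stay [-round].
[+round] positions on the surface: 1 2 3 4 6 9 10 11.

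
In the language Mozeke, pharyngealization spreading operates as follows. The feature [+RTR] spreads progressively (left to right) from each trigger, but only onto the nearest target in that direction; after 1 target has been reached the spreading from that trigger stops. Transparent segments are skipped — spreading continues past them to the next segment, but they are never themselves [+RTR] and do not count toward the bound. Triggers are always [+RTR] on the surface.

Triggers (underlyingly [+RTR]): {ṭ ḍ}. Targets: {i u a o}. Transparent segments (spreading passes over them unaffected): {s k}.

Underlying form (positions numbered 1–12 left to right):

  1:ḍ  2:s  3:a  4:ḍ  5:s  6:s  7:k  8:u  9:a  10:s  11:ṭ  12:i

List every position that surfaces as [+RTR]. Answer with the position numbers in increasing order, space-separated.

1 3 4 8 11 12

From /ḍ/ at 1 rightward: 2 /s/ transparent; 3 /a/ → [+RTR]; bound reached.
From /ḍ/ at 4 rightward: 5 /s/ transparent; 6 /s/ transparent; 7 /k/ transparent; 8 /u/ → [+RTR]; bound reached.
From /ṭ/ at 11 rightward: 12 /i/ → [+RTR]; bound reached.
Target with no active source: position 9 stays [-emphatic].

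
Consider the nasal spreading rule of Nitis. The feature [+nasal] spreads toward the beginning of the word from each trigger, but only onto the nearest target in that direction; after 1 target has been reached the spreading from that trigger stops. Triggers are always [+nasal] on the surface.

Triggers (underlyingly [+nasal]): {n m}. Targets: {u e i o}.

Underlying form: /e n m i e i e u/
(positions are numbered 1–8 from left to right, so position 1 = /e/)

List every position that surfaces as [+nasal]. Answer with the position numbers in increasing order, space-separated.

1 2 3

From /n/ at 2 leftward: 1 /e/ → [+nasal]; bound reached.
From /m/ at 3 leftward: 2 /n/ is itself a trigger — this domain ends here.
Targets with no active source: positions 4 5 6 7 8 stay [-nasal].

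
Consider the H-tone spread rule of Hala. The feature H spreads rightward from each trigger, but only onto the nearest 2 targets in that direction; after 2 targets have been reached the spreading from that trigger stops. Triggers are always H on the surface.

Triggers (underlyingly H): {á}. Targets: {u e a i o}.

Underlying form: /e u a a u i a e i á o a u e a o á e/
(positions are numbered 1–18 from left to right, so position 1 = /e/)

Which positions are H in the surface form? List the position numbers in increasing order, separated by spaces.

From /á/ at 10 rightward: 11 /o/ → H; 12 /a/ → H; bound reached.
From /á/ at 17 rightward: 18 /e/ → H; word edge.
Targets with no active source: positions 1 2 3 4 5 6 7 8 9 13 14 15 16 stay [-high tone].

10 11 12 17 18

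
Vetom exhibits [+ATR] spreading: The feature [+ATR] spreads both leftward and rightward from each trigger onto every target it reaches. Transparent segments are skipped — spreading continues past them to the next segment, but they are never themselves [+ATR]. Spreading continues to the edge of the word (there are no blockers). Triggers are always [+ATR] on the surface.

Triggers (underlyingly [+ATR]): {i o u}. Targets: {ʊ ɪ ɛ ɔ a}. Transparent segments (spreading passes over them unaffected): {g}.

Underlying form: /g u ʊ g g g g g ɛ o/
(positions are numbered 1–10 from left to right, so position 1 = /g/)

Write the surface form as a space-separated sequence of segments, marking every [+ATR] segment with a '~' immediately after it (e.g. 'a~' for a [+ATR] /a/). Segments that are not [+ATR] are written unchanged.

g u~ ʊ~ g g g g g ɛ~ o~

From /u/ at 2 rightward: 3 /ʊ/ → [+ATR]; 4 /g/ transparent; 5 /g/ transparent; 6 /g/ transparent; 7 /g/ transparent; 8 /g/ transparent; 9 /ɛ/ → [+ATR]; 10 /o/ is itself a trigger — this domain ends here.
From /u/ at 2 leftward: 1 /g/ transparent; word edge.
From /o/ at 10 rightward: word edge.
From /o/ at 10 leftward: 9 /ɛ/ → [+ATR]; 8 /g/ transparent; 7 /g/ transparent; 6 /g/ transparent; 5 /g/ transparent; 4 /g/ transparent; 3 /ʊ/ → [+ATR]; 2 /u/ is itself a trigger — this domain ends here.
[+ATR] positions on the surface: 2 3 9 10.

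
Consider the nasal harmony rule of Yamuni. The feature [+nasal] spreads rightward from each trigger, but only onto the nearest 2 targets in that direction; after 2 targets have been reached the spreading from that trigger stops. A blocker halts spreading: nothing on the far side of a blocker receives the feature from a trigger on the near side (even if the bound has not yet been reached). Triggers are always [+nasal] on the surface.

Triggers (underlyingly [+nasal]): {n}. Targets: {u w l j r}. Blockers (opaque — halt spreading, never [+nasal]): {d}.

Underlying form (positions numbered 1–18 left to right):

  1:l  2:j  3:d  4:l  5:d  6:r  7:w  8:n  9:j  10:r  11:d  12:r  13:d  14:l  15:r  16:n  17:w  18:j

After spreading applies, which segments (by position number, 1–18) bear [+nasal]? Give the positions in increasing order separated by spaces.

8 9 10 16 17 18

From /n/ at 8 rightward: 9 /j/ → [+nasal]; 10 /r/ → [+nasal]; bound reached.
From /n/ at 16 rightward: 17 /w/ → [+nasal]; 18 /j/ → [+nasal]; bound reached.
Targets with no active source: positions 1 2 4 6 7 12 14 15 stay [-nasal].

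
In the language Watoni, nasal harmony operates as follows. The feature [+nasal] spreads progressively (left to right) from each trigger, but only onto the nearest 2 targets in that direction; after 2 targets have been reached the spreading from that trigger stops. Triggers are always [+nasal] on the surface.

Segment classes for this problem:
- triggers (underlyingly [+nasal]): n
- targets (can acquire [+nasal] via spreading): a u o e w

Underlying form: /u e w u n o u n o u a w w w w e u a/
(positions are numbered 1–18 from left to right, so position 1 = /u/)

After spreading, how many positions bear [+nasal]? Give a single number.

From /n/ at 5 rightward: 6 /o/ → [+nasal]; 7 /u/ → [+nasal]; bound reached.
From /n/ at 8 rightward: 9 /o/ → [+nasal]; 10 /u/ → [+nasal]; bound reached.
Targets with no active source: positions 1 2 3 4 11 12 13 14 15 16 17 18 stay [-nasal].
[+nasal] positions on the surface: 5 6 7 8 9 10.

6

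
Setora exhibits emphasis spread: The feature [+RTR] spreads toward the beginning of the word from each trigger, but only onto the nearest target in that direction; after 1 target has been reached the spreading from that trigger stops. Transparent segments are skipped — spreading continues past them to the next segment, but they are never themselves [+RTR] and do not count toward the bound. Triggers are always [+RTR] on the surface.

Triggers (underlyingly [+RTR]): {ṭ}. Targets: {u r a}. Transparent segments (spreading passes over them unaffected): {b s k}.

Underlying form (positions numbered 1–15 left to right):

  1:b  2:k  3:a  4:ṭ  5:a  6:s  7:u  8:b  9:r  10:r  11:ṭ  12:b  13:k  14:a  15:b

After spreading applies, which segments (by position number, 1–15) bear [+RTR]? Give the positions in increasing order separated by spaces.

From /ṭ/ at 4 leftward: 3 /a/ → [+RTR]; bound reached.
From /ṭ/ at 11 leftward: 10 /r/ → [+RTR]; bound reached.
Targets with no active source: positions 5 7 9 14 stay [-emphatic].

3 4 10 11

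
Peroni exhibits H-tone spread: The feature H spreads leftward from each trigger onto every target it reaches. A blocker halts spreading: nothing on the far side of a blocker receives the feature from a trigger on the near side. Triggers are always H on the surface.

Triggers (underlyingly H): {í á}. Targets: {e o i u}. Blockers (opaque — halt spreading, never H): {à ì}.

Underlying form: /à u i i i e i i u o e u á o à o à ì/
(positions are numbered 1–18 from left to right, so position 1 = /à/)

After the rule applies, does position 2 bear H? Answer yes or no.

From /á/ at 13 leftward: 12 /u/ → H; 11 /e/ → H; 10 /o/ → H; 9 /u/ → H; 8 /i/ → H; 7 /i/ → H; 6 /e/ → H; 5 /i/ → H; 4 /i/ → H; 3 /i/ → H; 2 /u/ → H; 1 /à/ blocks.
Targets with no active source: positions 14 16 stay [-high tone].
H positions on the surface: 2 3 4 5 6 7 8 9 10 11 12 13.

yes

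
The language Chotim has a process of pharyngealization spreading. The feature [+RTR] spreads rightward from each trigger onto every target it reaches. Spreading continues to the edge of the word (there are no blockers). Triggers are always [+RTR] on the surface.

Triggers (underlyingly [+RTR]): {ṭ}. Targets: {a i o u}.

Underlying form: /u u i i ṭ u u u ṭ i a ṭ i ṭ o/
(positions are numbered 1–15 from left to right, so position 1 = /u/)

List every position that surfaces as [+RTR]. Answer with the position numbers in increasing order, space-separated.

From /ṭ/ at 5 rightward: 6 /u/ → [+RTR]; 7 /u/ → [+RTR]; 8 /u/ → [+RTR]; 9 /ṭ/ is itself a trigger — this domain ends here.
From /ṭ/ at 9 rightward: 10 /i/ → [+RTR]; 11 /a/ → [+RTR]; 12 /ṭ/ is itself a trigger — this domain ends here.
From /ṭ/ at 12 rightward: 13 /i/ → [+RTR]; 14 /ṭ/ is itself a trigger — this domain ends here.
From /ṭ/ at 14 rightward: 15 /o/ → [+RTR]; word edge.
Targets with no active source: positions 1 2 3 4 stay [-emphatic].

5 6 7 8 9 10 11 12 13 14 15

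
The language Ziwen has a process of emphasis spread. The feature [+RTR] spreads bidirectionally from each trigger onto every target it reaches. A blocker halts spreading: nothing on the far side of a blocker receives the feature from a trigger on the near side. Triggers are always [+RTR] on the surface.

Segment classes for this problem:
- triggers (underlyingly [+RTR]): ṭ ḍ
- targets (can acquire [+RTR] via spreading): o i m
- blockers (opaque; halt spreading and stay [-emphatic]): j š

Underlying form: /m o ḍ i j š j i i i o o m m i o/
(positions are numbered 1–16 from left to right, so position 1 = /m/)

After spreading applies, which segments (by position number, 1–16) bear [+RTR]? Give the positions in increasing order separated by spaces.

From /ḍ/ at 3 rightward: 4 /i/ → [+RTR]; 5 /j/ blocks.
From /ḍ/ at 3 leftward: 2 /o/ → [+RTR]; 1 /m/ → [+RTR]; word edge.
Targets with no active source: positions 8 9 10 11 12 13 14 15 16 stay [-emphatic].

1 2 3 4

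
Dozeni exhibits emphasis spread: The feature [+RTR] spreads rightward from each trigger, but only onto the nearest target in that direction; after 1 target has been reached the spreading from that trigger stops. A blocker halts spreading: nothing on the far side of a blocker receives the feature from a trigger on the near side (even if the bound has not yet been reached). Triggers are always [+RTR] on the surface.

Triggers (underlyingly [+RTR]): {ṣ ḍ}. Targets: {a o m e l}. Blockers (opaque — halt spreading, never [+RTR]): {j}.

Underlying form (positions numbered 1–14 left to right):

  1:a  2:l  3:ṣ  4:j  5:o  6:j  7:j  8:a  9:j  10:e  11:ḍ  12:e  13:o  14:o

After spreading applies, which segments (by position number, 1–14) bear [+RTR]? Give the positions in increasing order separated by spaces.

3 11 12

From /ṣ/ at 3 rightward: 4 /j/ blocks.
From /ḍ/ at 11 rightward: 12 /e/ → [+RTR]; bound reached.
Targets with no active source: positions 1 2 5 8 10 13 14 stay [-emphatic].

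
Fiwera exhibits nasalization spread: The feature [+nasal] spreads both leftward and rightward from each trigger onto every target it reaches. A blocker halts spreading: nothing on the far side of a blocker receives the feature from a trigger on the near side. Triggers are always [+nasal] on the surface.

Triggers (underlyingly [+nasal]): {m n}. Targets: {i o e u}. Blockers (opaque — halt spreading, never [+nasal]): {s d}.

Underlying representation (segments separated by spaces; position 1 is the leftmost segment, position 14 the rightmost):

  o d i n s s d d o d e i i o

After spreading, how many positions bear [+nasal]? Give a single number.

2

From /n/ at 4 rightward: 5 /s/ blocks.
From /n/ at 4 leftward: 3 /i/ → [+nasal]; 2 /d/ blocks.
Targets with no active source: positions 1 9 11 12 13 14 stay [-nasal].
[+nasal] positions on the surface: 3 4.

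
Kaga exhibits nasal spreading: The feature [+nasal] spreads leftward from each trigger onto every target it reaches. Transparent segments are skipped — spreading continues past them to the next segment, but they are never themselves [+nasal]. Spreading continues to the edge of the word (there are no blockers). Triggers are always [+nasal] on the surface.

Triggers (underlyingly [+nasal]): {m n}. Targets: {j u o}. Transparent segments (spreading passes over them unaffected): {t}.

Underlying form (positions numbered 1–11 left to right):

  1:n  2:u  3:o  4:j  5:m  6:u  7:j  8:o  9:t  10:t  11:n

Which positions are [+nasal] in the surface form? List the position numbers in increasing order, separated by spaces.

1 2 3 4 5 6 7 8 11

From /n/ at 1 leftward: word edge.
From /m/ at 5 leftward: 4 /j/ → [+nasal]; 3 /o/ → [+nasal]; 2 /u/ → [+nasal]; 1 /n/ is itself a trigger — this domain ends here.
From /n/ at 11 leftward: 10 /t/ transparent; 9 /t/ transparent; 8 /o/ → [+nasal]; 7 /j/ → [+nasal]; 6 /u/ → [+nasal]; 5 /m/ is itself a trigger — this domain ends here.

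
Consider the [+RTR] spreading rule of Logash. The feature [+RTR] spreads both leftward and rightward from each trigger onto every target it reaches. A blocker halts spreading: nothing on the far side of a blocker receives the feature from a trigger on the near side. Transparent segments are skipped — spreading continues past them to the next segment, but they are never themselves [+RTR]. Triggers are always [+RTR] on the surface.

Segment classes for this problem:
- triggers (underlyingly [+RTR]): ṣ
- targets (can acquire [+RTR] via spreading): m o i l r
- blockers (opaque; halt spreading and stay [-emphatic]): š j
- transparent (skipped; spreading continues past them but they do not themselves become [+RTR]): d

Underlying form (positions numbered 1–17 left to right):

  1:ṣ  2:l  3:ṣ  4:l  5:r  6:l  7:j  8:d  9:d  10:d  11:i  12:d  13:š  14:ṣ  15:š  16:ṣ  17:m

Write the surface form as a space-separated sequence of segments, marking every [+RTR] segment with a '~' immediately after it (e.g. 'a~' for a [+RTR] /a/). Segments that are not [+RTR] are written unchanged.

From /ṣ/ at 1 rightward: 2 /l/ → [+RTR]; 3 /ṣ/ is itself a trigger — this domain ends here.
From /ṣ/ at 1 leftward: word edge.
From /ṣ/ at 3 rightward: 4 /l/ → [+RTR]; 5 /r/ → [+RTR]; 6 /l/ → [+RTR]; 7 /j/ blocks.
From /ṣ/ at 3 leftward: 2 /l/ → [+RTR]; 1 /ṣ/ is itself a trigger — this domain ends here.
From /ṣ/ at 14 rightward: 15 /š/ blocks.
From /ṣ/ at 14 leftward: 13 /š/ blocks.
From /ṣ/ at 16 rightward: 17 /m/ → [+RTR]; word edge.
From /ṣ/ at 16 leftward: 15 /š/ blocks.
Target with no active source: position 11 stays [-emphatic].
[+RTR] positions on the surface: 1 2 3 4 5 6 14 16 17.

ṣ~ l~ ṣ~ l~ r~ l~ j d d d i d š ṣ~ š ṣ~ m~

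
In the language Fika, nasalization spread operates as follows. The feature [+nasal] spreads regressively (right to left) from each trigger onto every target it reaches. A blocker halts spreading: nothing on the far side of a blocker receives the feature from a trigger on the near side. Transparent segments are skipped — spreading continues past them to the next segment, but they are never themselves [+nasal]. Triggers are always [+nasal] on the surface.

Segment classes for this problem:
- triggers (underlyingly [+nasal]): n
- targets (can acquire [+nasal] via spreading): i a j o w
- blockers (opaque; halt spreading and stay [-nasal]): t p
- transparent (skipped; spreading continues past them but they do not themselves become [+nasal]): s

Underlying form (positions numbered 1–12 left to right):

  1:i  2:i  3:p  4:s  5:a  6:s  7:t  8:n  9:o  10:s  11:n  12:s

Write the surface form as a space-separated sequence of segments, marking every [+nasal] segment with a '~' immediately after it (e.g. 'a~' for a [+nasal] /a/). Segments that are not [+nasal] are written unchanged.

From /n/ at 8 leftward: 7 /t/ blocks.
From /n/ at 11 leftward: 10 /s/ transparent; 9 /o/ → [+nasal]; 8 /n/ is itself a trigger — this domain ends here.
Targets with no active source: positions 1 2 5 stay [-nasal].
[+nasal] positions on the surface: 8 9 11.

i i p s a s t n~ o~ s n~ s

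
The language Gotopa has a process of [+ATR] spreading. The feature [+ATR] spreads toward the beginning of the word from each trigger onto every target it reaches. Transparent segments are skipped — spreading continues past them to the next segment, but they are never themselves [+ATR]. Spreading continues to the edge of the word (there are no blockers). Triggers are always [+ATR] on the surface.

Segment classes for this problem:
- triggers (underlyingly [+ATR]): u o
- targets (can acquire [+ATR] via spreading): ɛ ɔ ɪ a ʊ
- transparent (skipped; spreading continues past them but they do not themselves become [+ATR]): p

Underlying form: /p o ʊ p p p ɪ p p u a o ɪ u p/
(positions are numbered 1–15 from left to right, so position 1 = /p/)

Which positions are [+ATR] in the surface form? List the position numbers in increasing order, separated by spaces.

From /o/ at 2 leftward: 1 /p/ transparent; word edge.
From /u/ at 10 leftward: 9 /p/ transparent; 8 /p/ transparent; 7 /ɪ/ → [+ATR]; 6 /p/ transparent; 5 /p/ transparent; 4 /p/ transparent; 3 /ʊ/ → [+ATR]; 2 /o/ is itself a trigger — this domain ends here.
From /o/ at 12 leftward: 11 /a/ → [+ATR]; 10 /u/ is itself a trigger — this domain ends here.
From /u/ at 14 leftward: 13 /ɪ/ → [+ATR]; 12 /o/ is itself a trigger — this domain ends here.

2 3 7 10 11 12 13 14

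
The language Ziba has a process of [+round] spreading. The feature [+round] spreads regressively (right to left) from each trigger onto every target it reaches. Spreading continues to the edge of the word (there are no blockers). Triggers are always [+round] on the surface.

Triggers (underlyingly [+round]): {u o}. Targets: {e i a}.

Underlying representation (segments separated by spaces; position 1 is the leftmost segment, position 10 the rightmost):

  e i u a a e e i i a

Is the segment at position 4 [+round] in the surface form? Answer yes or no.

no

From /u/ at 3 leftward: 2 /i/ → [+round]; 1 /e/ → [+round]; word edge.
Targets with no active source: positions 4 5 6 7 8 9 10 stay [-round].
[+round] positions on the surface: 1 2 3.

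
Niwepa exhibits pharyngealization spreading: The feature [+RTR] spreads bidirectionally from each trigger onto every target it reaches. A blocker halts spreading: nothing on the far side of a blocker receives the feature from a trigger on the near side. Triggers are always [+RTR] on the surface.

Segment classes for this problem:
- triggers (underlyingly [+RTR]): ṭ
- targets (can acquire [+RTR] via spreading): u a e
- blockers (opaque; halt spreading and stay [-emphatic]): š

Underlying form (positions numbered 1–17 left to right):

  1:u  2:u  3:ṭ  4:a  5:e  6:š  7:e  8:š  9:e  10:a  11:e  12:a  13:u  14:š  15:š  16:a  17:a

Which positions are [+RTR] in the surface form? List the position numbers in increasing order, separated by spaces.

From /ṭ/ at 3 rightward: 4 /a/ → [+RTR]; 5 /e/ → [+RTR]; 6 /š/ blocks.
From /ṭ/ at 3 leftward: 2 /u/ → [+RTR]; 1 /u/ → [+RTR]; word edge.
Targets with no active source: positions 7 9 10 11 12 13 16 17 stay [-emphatic].

1 2 3 4 5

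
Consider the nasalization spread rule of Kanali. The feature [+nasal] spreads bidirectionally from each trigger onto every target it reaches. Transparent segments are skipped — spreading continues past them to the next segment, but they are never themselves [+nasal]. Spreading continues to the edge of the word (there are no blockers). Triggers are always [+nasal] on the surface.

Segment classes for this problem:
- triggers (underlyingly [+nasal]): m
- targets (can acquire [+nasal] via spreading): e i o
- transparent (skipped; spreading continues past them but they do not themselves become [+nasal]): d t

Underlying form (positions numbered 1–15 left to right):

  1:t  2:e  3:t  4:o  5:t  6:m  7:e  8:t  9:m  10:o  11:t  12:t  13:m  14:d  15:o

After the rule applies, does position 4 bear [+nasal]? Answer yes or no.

yes

From /m/ at 6 rightward: 7 /e/ → [+nasal]; 8 /t/ transparent; 9 /m/ is itself a trigger — this domain ends here.
From /m/ at 6 leftward: 5 /t/ transparent; 4 /o/ → [+nasal]; 3 /t/ transparent; 2 /e/ → [+nasal]; 1 /t/ transparent; word edge.
From /m/ at 9 rightward: 10 /o/ → [+nasal]; 11 /t/ transparent; 12 /t/ transparent; 13 /m/ is itself a trigger — this domain ends here.
From /m/ at 9 leftward: 8 /t/ transparent; 7 /e/ → [+nasal]; 6 /m/ is itself a trigger — this domain ends here.
From /m/ at 13 rightward: 14 /d/ transparent; 15 /o/ → [+nasal]; word edge.
From /m/ at 13 leftward: 12 /t/ transparent; 11 /t/ transparent; 10 /o/ → [+nasal]; 9 /m/ is itself a trigger — this domain ends here.
[+nasal] positions on the surface: 2 4 6 7 9 10 13 15.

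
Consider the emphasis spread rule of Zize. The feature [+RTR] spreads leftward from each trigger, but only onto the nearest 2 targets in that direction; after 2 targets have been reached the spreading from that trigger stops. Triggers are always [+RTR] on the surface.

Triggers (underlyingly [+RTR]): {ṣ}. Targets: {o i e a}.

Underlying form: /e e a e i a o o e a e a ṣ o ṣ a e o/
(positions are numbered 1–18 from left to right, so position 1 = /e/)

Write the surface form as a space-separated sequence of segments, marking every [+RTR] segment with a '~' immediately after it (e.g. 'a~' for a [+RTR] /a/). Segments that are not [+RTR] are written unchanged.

e e a e i a o o e a e~ a~ ṣ~ o~ ṣ~ a e o

From /ṣ/ at 13 leftward: 12 /a/ → [+RTR]; 11 /e/ → [+RTR]; bound reached.
From /ṣ/ at 15 leftward: 14 /o/ → [+RTR]; 13 /ṣ/ is itself a trigger — this domain ends here.
Targets with no active source: positions 1 2 3 4 5 6 7 8 9 10 16 17 18 stay [-emphatic].
[+RTR] positions on the surface: 11 12 13 14 15.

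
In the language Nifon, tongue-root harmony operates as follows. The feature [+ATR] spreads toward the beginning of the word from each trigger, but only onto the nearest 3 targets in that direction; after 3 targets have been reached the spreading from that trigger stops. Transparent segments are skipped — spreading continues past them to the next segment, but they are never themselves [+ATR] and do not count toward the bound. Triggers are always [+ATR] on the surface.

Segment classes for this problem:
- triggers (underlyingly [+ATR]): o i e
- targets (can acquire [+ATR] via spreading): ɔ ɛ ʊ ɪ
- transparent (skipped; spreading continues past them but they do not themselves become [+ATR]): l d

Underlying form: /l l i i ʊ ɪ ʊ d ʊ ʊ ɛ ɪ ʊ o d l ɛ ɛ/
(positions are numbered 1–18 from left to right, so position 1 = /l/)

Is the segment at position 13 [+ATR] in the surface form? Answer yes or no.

yes

From /i/ at 3 leftward: 2 /l/ transparent; 1 /l/ transparent; word edge.
From /i/ at 4 leftward: 3 /i/ is itself a trigger — this domain ends here.
From /o/ at 14 leftward: 13 /ʊ/ → [+ATR]; 12 /ɪ/ → [+ATR]; 11 /ɛ/ → [+ATR]; bound reached.
Targets with no active source: positions 5 6 7 9 10 17 18 stay [-ATR].
[+ATR] positions on the surface: 3 4 11 12 13 14.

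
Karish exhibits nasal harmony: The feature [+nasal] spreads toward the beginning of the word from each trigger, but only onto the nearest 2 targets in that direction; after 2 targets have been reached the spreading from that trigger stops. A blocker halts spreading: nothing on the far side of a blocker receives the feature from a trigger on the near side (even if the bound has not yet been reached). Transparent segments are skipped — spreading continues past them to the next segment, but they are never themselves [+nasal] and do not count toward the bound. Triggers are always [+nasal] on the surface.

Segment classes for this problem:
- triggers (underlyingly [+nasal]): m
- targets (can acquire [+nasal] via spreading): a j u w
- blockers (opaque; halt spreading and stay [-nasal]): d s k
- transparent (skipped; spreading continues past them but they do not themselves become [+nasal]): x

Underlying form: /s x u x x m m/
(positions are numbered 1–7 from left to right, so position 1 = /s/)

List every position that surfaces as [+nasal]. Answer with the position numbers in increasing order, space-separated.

3 6 7

From /m/ at 6 leftward: 5 /x/ transparent; 4 /x/ transparent; 3 /u/ → [+nasal]; 2 /x/ transparent; 1 /s/ blocks.
From /m/ at 7 leftward: 6 /m/ is itself a trigger — this domain ends here.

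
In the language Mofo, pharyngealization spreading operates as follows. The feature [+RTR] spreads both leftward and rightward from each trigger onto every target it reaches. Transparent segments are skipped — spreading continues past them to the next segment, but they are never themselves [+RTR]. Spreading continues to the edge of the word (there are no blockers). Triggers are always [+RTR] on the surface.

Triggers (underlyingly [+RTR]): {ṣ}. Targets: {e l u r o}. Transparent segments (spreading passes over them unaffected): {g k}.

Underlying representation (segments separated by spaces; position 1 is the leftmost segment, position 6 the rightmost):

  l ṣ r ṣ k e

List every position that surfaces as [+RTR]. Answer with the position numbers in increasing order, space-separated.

From /ṣ/ at 2 rightward: 3 /r/ → [+RTR]; 4 /ṣ/ is itself a trigger — this domain ends here.
From /ṣ/ at 2 leftward: 1 /l/ → [+RTR]; word edge.
From /ṣ/ at 4 rightward: 5 /k/ transparent; 6 /e/ → [+RTR]; word edge.
From /ṣ/ at 4 leftward: 3 /r/ → [+RTR]; 2 /ṣ/ is itself a trigger — this domain ends here.

1 2 3 4 6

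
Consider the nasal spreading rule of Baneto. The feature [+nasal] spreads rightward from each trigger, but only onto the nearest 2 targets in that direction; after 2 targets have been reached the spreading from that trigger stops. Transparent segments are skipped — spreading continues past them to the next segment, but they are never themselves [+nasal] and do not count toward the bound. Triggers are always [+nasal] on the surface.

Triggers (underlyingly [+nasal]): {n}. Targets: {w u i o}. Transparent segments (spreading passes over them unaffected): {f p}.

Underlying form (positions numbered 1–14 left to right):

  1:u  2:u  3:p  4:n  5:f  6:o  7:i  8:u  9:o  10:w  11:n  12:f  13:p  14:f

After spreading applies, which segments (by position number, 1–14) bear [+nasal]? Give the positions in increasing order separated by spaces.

4 6 7 11

From /n/ at 4 rightward: 5 /f/ transparent; 6 /o/ → [+nasal]; 7 /i/ → [+nasal]; bound reached.
From /n/ at 11 rightward: 12 /f/ transparent; 13 /p/ transparent; 14 /f/ transparent; word edge.
Targets with no active source: positions 1 2 8 9 10 stay [-nasal].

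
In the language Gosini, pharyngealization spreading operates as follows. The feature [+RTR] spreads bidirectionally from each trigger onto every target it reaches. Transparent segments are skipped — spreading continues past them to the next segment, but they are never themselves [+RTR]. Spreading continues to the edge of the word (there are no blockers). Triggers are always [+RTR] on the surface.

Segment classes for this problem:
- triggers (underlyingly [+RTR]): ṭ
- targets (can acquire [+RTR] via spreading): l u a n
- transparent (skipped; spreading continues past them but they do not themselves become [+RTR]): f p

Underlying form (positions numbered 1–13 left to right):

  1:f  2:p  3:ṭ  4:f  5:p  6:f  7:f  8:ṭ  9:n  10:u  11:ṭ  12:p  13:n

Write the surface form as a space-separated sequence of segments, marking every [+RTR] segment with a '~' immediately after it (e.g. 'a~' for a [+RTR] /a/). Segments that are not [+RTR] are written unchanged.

f p ṭ~ f p f f ṭ~ n~ u~ ṭ~ p n~

From /ṭ/ at 3 rightward: 4 /f/ transparent; 5 /p/ transparent; 6 /f/ transparent; 7 /f/ transparent; 8 /ṭ/ is itself a trigger — this domain ends here.
From /ṭ/ at 3 leftward: 2 /p/ transparent; 1 /f/ transparent; word edge.
From /ṭ/ at 8 rightward: 9 /n/ → [+RTR]; 10 /u/ → [+RTR]; 11 /ṭ/ is itself a trigger — this domain ends here.
From /ṭ/ at 8 leftward: 7 /f/ transparent; 6 /f/ transparent; 5 /p/ transparent; 4 /f/ transparent; 3 /ṭ/ is itself a trigger — this domain ends here.
From /ṭ/ at 11 rightward: 12 /p/ transparent; 13 /n/ → [+RTR]; word edge.
From /ṭ/ at 11 leftward: 10 /u/ → [+RTR]; 9 /n/ → [+RTR]; 8 /ṭ/ is itself a trigger — this domain ends here.
[+RTR] positions on the surface: 3 8 9 10 11 13.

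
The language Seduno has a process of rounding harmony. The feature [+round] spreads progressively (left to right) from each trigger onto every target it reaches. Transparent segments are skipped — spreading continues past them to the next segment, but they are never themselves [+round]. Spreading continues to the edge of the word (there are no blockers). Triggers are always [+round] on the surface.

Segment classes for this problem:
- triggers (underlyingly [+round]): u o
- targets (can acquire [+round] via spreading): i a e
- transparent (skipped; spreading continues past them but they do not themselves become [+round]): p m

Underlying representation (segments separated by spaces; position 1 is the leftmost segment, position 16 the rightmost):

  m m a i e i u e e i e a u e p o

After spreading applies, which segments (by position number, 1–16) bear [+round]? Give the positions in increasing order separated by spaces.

7 8 9 10 11 12 13 14 16

From /u/ at 7 rightward: 8 /e/ → [+round]; 9 /e/ → [+round]; 10 /i/ → [+round]; 11 /e/ → [+round]; 12 /a/ → [+round]; 13 /u/ is itself a trigger — this domain ends here.
From /u/ at 13 rightward: 14 /e/ → [+round]; 15 /p/ transparent; 16 /o/ is itself a trigger — this domain ends here.
From /o/ at 16 rightward: word edge.
Targets with no active source: positions 3 4 5 6 stay [-round].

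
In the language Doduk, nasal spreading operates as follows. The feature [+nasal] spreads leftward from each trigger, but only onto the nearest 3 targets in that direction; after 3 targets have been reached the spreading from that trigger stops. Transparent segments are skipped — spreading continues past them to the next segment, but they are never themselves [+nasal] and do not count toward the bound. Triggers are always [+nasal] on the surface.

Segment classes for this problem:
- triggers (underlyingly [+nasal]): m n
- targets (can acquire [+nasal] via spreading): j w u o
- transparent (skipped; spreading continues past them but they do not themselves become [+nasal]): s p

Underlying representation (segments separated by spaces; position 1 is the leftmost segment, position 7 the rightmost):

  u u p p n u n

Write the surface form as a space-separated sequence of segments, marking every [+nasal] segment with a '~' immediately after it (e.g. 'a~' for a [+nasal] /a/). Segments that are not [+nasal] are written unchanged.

From /n/ at 5 leftward: 4 /p/ transparent; 3 /p/ transparent; 2 /u/ → [+nasal]; 1 /u/ → [+nasal]; word edge.
From /n/ at 7 leftward: 6 /u/ → [+nasal]; 5 /n/ is itself a trigger — this domain ends here.
[+nasal] positions on the surface: 1 2 5 6 7.

u~ u~ p p n~ u~ n~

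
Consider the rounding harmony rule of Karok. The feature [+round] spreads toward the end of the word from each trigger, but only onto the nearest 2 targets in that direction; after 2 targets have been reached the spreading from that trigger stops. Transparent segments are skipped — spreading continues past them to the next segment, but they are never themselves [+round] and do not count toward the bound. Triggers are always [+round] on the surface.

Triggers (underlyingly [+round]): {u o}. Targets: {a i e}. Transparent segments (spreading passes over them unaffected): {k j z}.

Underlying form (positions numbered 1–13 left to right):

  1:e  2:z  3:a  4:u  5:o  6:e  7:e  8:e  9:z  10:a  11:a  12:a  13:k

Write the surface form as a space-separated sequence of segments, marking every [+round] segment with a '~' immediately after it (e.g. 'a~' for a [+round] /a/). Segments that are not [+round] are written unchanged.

From /u/ at 4 rightward: 5 /o/ is itself a trigger — this domain ends here.
From /o/ at 5 rightward: 6 /e/ → [+round]; 7 /e/ → [+round]; bound reached.
Targets with no active source: positions 1 3 8 10 11 12 stay [-round].
[+round] positions on the surface: 4 5 6 7.

e z a u~ o~ e~ e~ e z a a a k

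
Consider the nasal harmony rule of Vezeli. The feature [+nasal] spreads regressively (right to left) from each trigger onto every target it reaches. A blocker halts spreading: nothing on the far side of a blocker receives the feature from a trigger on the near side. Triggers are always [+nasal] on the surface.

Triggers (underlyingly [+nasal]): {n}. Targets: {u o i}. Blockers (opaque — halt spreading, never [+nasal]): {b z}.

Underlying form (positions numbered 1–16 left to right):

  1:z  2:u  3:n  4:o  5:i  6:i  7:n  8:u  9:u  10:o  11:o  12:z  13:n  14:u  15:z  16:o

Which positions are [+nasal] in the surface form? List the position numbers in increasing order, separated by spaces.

2 3 4 5 6 7 13

From /n/ at 3 leftward: 2 /u/ → [+nasal]; 1 /z/ blocks.
From /n/ at 7 leftward: 6 /i/ → [+nasal]; 5 /i/ → [+nasal]; 4 /o/ → [+nasal]; 3 /n/ is itself a trigger — this domain ends here.
From /n/ at 13 leftward: 12 /z/ blocks.
Targets with no active source: positions 8 9 10 11 14 16 stay [-nasal].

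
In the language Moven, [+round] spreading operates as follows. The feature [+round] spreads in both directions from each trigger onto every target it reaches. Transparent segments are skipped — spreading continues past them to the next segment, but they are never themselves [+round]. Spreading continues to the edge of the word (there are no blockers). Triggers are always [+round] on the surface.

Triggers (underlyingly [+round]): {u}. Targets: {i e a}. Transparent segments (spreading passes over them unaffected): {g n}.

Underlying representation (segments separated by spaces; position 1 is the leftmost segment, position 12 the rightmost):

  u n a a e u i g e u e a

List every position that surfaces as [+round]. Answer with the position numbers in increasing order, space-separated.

From /u/ at 1 rightward: 2 /n/ transparent; 3 /a/ → [+round]; 4 /a/ → [+round]; 5 /e/ → [+round]; 6 /u/ is itself a trigger — this domain ends here.
From /u/ at 1 leftward: word edge.
From /u/ at 6 rightward: 7 /i/ → [+round]; 8 /g/ transparent; 9 /e/ → [+round]; 10 /u/ is itself a trigger — this domain ends here.
From /u/ at 6 leftward: 5 /e/ → [+round]; 4 /a/ → [+round]; 3 /a/ → [+round]; 2 /n/ transparent; 1 /u/ is itself a trigger — this domain ends here.
From /u/ at 10 rightward: 11 /e/ → [+round]; 12 /a/ → [+round]; word edge.
From /u/ at 10 leftward: 9 /e/ → [+round]; 8 /g/ transparent; 7 /i/ → [+round]; 6 /u/ is itself a trigger — this domain ends here.

1 3 4 5 6 7 9 10 11 12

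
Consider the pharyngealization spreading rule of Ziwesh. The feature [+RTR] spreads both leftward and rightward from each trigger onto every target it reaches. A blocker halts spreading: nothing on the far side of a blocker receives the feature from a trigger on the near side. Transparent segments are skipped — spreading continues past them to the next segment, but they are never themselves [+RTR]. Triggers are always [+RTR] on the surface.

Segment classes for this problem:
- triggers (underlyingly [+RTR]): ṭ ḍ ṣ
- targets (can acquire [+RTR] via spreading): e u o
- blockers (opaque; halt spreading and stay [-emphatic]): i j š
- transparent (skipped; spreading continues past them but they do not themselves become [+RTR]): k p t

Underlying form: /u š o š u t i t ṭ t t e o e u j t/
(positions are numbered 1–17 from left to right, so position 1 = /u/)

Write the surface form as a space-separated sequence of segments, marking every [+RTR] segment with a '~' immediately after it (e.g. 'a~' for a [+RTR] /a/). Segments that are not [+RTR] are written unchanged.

From /ṭ/ at 9 rightward: 10 /t/ transparent; 11 /t/ transparent; 12 /e/ → [+RTR]; 13 /o/ → [+RTR]; 14 /e/ → [+RTR]; 15 /u/ → [+RTR]; 16 /j/ blocks.
From /ṭ/ at 9 leftward: 8 /t/ transparent; 7 /i/ blocks.
Targets with no active source: positions 1 3 5 stay [-emphatic].
[+RTR] positions on the surface: 9 12 13 14 15.

u š o š u t i t ṭ~ t t e~ o~ e~ u~ j t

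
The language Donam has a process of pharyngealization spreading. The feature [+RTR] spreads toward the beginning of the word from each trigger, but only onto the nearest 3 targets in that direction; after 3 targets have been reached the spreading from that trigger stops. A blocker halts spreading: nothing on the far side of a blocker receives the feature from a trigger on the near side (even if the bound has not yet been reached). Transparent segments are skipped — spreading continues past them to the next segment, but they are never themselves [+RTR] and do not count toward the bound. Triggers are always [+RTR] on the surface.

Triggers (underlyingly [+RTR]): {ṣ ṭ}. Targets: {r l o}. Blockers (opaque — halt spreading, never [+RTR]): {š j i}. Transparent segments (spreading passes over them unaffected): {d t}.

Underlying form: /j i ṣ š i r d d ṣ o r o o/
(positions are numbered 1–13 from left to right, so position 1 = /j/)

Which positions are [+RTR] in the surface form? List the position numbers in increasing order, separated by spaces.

3 6 9

From /ṣ/ at 3 leftward: 2 /i/ blocks.
From /ṣ/ at 9 leftward: 8 /d/ transparent; 7 /d/ transparent; 6 /r/ → [+RTR]; 5 /i/ blocks.
Targets with no active source: positions 10 11 12 13 stay [-emphatic].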